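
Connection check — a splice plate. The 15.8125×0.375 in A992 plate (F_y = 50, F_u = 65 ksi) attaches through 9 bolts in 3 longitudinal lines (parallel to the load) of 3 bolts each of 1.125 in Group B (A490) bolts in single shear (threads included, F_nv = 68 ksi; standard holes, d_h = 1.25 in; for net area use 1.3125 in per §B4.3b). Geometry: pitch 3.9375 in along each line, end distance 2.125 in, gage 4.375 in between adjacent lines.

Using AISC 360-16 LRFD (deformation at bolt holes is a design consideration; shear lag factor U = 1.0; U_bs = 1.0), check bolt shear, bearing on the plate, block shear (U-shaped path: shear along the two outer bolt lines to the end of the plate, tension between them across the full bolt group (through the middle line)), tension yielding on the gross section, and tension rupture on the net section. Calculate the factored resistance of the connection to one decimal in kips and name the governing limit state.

Bolt shear: A_b = π(1.125)²/4 = 0.99402 in². φR_n = 0.75 × 68 × 0.99402 × 9 × 1 = 456.3 kips.
Bearing (0.375 in plate, F_u = 65 ksi): end bolts L_c = 2.125 − 1.25/2 = 1.5, R_n = min(1.2×1.5×0.375×65, 2.4×1.125×0.375×65) = 43.875 kips/bolt; interior L_c = 3.9375 − 1.25 = 2.6875, R_n = 65.813 kips/bolt. φR_n = 0.75 × (3×43.875 + 6×65.813) = 394.9 kips.
Block shear: shear path 2×[2.125+2×3.9375] = 2×10 in, A_gv = 7.5, A_nv = 2×(10 − 2.5×1.3125)×0.375 = 5.0391 in²; tension across gage: (8.75 − 2×1.3125)×0.375 = 2.2969 in². R_n = min(0.6×65×5.0391, 0.6×50×7.5) + 1.0×65×2.2969 = min(196.52, 225) + 149.3 = 345.82 kips. φR_n = 0.75 × 345.82 = 259.4 kips.
Tension yield (gross): A_g = 15.8125×0.375 = 5.9297 in². φR_n = 0.90 × 50 × 5.9297 = 266.8 kips.
Tension rupture (net): A_n = (15.8125 − 3×1.3125)×0.375 = 4.4531 in² (U = 1.0, A_e = A_n). φR_n = 0.75 × 65 × 4.4531 = 217.1 kips.
Governing: min(456.3, 394.9, 259.4, 266.8, 217.1) = 217.1 kips → net-section rupture.

217.1 kips (net-section rupture governs)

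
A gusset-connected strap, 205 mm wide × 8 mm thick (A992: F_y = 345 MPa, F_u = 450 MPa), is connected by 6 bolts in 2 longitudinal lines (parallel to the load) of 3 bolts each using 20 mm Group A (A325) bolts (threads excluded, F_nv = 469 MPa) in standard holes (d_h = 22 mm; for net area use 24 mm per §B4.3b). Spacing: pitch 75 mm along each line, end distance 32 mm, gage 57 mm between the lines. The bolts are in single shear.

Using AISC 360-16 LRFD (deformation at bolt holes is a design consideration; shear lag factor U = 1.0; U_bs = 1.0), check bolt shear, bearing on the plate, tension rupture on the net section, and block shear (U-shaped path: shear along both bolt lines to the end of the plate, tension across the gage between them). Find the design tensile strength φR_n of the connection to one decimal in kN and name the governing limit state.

Bolt shear: A_b = π(20)²/4 = 314.16 mm². φR_n = 0.75 × 469 × 314.16 × 6 × 1 = 663.0 kN.
Bearing (8 mm plate, F_u = 450 MPa): end bolts L_c = 32 − 22/2 = 21, R_n = min(1.2×21×8×450, 2.4×20×8×450) = 90.72 kN/bolt; interior L_c = 75 − 22 = 53, R_n = 172.8 kN/bolt. φR_n = 0.75 × (2×90.72 + 4×172.8) = 654.5 kN.
Tension rupture (net): A_n = (205 − 2×24)×8 = 1256 mm² (U = 1.0, A_e = A_n). φR_n = 0.75 × 450 × 1256 = 423.9 kN.
Block shear: shear path 2×[32+2×75] = 2×182 mm, A_gv = 2912, A_nv = 2×(182 − 2.5×24)×8 = 1952 mm²; tension across gage: (57 − 1×24)×8 = 264 mm². R_n = min(0.6×450×1952, 0.6×345×2912) + 1.0×450×264 = min(527.04, 602.78) + 118.8 = 645.84 kN. φR_n = 0.75 × 645.84 = 484.4 kN.
Governing: min(663.0, 654.5, 423.9, 484.4) = 423.9 kN → net-section rupture.

423.9 kN (net-section rupture governs)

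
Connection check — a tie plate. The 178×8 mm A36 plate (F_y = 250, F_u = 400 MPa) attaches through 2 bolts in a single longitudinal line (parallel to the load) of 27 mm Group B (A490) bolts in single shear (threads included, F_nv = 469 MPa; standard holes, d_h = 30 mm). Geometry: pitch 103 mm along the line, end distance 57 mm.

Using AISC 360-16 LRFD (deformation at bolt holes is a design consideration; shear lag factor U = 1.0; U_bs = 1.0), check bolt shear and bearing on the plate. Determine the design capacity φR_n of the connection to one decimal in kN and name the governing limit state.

Bolt shear: A_b = π(27)²/4 = 572.56 mm². φR_n = 0.75 × 469 × 572.56 × 2 × 1 = 402.8 kN.
Bearing (8 mm plate, F_u = 400 MPa): end bolts L_c = 57 − 30/2 = 42, R_n = min(1.2×42×8×400, 2.4×27×8×400) = 161.28 kN/bolt; interior L_c = 103 − 30 = 73, R_n = 207.36 kN/bolt. φR_n = 0.75 × (1×161.28 + 1×207.36) = 276.5 kN.
Governing: min(402.8, 276.5) = 276.5 kN → bearing.

276.5 kN (bearing governs)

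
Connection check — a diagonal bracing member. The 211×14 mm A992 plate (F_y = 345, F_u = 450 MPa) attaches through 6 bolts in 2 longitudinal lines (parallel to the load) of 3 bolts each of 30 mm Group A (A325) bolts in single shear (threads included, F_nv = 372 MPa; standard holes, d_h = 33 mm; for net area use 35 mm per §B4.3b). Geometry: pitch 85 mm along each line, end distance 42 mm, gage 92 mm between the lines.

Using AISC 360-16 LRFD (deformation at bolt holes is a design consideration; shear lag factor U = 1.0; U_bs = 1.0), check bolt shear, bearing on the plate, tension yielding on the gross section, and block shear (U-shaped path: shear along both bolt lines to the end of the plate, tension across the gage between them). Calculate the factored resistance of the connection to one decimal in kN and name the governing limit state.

917.2 kN (gross-section yield governs)

Bolt shear: A_b = π(30)²/4 = 706.86 mm². φR_n = 0.75 × 372 × 706.86 × 6 × 1 = 1183.3 kN.
Bearing (14 mm plate, F_u = 450 MPa): end bolts L_c = 42 − 33/2 = 25.5, R_n = min(1.2×25.5×14×450, 2.4×30×14×450) = 192.78 kN/bolt; interior L_c = 85 − 33 = 52, R_n = 393.12 kN/bolt. φR_n = 0.75 × (2×192.78 + 4×393.12) = 1468.5 kN.
Tension yield (gross): A_g = 211×14 = 2954 mm². φR_n = 0.90 × 345 × 2954 = 917.2 kN.
Block shear: shear path 2×[42+2×85] = 2×212 mm, A_gv = 5936, A_nv = 2×(212 − 2.5×35)×14 = 3486 mm²; tension across gage: (92 − 1×35)×14 = 798 mm². R_n = min(0.6×450×3486, 0.6×345×5936) + 1.0×450×798 = min(941.22, 1228.8) + 359.1 = 1300.3 kN. φR_n = 0.75 × 1300.3 = 975.2 kN.
Governing: min(1183.3, 1468.5, 917.2, 975.2) = 917.2 kN → gross-section yield.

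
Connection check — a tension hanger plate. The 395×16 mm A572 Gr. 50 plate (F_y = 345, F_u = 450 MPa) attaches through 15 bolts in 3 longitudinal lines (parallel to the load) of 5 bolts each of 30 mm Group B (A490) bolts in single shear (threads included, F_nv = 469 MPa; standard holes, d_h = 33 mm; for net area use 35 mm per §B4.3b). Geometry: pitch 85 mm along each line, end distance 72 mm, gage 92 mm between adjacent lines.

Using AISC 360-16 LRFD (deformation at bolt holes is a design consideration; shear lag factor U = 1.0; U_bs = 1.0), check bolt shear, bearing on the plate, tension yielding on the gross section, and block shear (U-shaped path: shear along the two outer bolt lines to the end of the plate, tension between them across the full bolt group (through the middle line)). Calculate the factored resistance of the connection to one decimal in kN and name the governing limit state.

1962.4 kN (gross-section yield governs)

Bolt shear: A_b = π(30)²/4 = 706.86 mm². φR_n = 0.75 × 469 × 706.86 × 15 × 1 = 3729.6 kN.
Bearing (16 mm plate, F_u = 450 MPa): end bolts L_c = 72 − 33/2 = 55.5, R_n = min(1.2×55.5×16×450, 2.4×30×16×450) = 479.52 kN/bolt; interior L_c = 85 − 33 = 52, R_n = 449.28 kN/bolt. φR_n = 0.75 × (3×479.52 + 12×449.28) = 5122.4 kN.
Tension yield (gross): A_g = 395×16 = 6320 mm². φR_n = 0.90 × 345 × 6320 = 1962.4 kN.
Block shear: shear path 2×[72+4×85] = 2×412 mm, A_gv = 13184, A_nv = 2×(412 − 4.5×35)×16 = 8144 mm²; tension across gage: (184 − 2×35)×16 = 1824 mm². R_n = min(0.6×450×8144, 0.6×345×13184) + 1.0×450×1824 = min(2198.9, 2729.1) + 820.8 = 3019.7 kN. φR_n = 0.75 × 3019.7 = 2264.8 kN.
Governing: min(3729.6, 5122.4, 1962.4, 2264.8) = 1962.4 kN → gross-section yield.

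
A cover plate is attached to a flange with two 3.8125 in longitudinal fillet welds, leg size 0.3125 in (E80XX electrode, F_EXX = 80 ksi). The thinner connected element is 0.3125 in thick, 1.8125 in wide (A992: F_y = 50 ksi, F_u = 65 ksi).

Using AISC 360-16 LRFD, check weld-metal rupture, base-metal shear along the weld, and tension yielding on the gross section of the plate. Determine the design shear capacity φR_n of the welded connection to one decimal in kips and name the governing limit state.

Weld metal: throat = 0.707×0.3125 = 0.22094 in, L = 2×3.8125 = 7.625 in. φR_n = 0.75 × 0.6 × 80 × 0.22094 × 7.625 = 60.6 kips.
Base metal shear (0.3125 in plate): yield φR_n = 1.0×0.6×50×0.3125×7.625 = 71.5 kips; rupture φR_n = 0.75×0.6×65×0.3125×7.625 = 69.7 kips; take 69.7 kips (rupture).
Tension yield (gross): A_g = 1.8125×0.3125 = 0.56641 in². φR_n = 0.90 × 50 × 0.56641 = 25.5 kips.
Governing: min(60.6, 69.7, 25.5) = 25.5 kips → gross-section yield.

25.5 kips (gross-section yield governs)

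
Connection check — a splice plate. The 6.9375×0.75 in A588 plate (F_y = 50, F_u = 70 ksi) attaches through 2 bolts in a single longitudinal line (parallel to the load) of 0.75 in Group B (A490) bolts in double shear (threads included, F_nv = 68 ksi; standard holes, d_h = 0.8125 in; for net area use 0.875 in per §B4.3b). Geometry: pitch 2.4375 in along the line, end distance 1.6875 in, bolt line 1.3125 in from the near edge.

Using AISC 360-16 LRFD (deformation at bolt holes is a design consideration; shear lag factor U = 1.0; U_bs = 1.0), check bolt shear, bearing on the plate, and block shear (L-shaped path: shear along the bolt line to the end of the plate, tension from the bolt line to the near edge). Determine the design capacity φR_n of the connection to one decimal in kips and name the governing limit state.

90.1 kips (bolt shear governs)

Bolt shear: A_b = π(0.75)²/4 = 0.44179 in². φR_n = 0.75 × 68 × 0.44179 × 2 × 2 = 90.1 kips.
Bearing (0.75 in plate, F_u = 70 ksi): end bolts L_c = 1.6875 − 0.8125/2 = 1.28125, R_n = min(1.2×1.28125×0.75×70, 2.4×0.75×0.75×70) = 80.719 kips/bolt; interior L_c = 2.4375 − 0.8125 = 1.625, R_n = 94.5 kips/bolt. φR_n = 0.75 × (1×80.719 + 1×94.5) = 131.4 kips.
Block shear: shear path 1×[1.6875+1×2.4375] = 1×4.125 in, A_gv = 3.0938, A_nv = 1×(4.125 − 1.5×0.875)×0.75 = 2.1094 in²; tension to near edge: (1.3125 − 0.5×0.875)×0.75 = 0.65625 in². R_n = min(0.6×70×2.1094, 0.6×50×3.0938) + 1.0×70×0.65625 = min(88.595, 92.814) + 45.938 = 134.53 kips. φR_n = 0.75 × 134.53 = 100.9 kips.
Governing: min(90.1, 131.4, 100.9) = 90.1 kips → bolt shear.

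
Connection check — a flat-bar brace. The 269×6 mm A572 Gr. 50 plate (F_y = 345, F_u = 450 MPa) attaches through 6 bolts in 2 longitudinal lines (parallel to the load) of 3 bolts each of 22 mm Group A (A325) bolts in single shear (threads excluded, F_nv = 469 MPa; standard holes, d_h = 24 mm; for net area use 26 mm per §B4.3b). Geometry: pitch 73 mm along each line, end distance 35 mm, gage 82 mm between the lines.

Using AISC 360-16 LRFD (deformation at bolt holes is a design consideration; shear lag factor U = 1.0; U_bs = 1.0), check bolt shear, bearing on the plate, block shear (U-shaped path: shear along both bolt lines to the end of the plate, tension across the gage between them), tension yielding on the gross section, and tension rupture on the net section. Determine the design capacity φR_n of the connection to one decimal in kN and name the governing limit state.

Bolt shear: A_b = π(22)²/4 = 380.13 mm². φR_n = 0.75 × 469 × 380.13 × 6 × 1 = 802.3 kN.
Bearing (6 mm plate, F_u = 450 MPa): end bolts L_c = 35 − 24/2 = 23, R_n = min(1.2×23×6×450, 2.4×22×6×450) = 74.52 kN/bolt; interior L_c = 73 − 24 = 49, R_n = 142.56 kN/bolt. φR_n = 0.75 × (2×74.52 + 4×142.56) = 539.5 kN.
Block shear: shear path 2×[35+2×73] = 2×181 mm, A_gv = 2172, A_nv = 2×(181 − 2.5×26)×6 = 1392 mm²; tension across gage: (82 − 1×26)×6 = 336 mm². R_n = min(0.6×450×1392, 0.6×345×2172) + 1.0×450×336 = min(375.84, 449.6) + 151.2 = 527.04 kN. φR_n = 0.75 × 527.04 = 395.3 kN.
Tension yield (gross): A_g = 269×6 = 1614 mm². φR_n = 0.90 × 345 × 1614 = 501.1 kN.
Tension rupture (net): A_n = (269 − 2×26)×6 = 1302 mm² (U = 1.0, A_e = A_n). φR_n = 0.75 × 450 × 1302 = 439.4 kN.
Governing: min(802.3, 539.5, 395.3, 501.1, 439.4) = 395.3 kN → block shear.

395.3 kN (block shear governs)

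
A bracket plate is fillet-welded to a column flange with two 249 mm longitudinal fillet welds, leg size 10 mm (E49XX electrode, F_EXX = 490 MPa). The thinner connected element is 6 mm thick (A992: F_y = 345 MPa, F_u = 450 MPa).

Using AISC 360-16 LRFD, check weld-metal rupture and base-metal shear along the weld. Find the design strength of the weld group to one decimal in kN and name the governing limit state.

Weld metal: throat = 0.707×10 = 7.07 mm, L = 2×249 = 498 mm. φR_n = 0.75 × 0.6 × 490 × 7.07 × 498 = 776.3 kN.
Base metal shear (6 mm plate): yield φR_n = 1.0×0.6×345×6×498 = 618.5 kN; rupture φR_n = 0.75×0.6×450×6×498 = 605.1 kN; take 605.1 kN (rupture).
Governing: min(776.3, 605.1) = 605.1 kN → base-metal shear.

605.1 kN (base-metal shear governs)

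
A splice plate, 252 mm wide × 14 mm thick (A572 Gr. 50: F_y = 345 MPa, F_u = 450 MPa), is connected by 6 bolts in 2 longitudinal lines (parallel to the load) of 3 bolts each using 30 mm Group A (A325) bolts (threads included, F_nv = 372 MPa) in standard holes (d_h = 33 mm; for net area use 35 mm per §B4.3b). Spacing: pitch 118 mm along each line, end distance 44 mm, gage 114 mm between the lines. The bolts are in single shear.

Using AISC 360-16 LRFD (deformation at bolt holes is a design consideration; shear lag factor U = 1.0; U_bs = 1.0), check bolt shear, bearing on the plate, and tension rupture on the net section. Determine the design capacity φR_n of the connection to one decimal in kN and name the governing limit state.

Bolt shear: A_b = π(30)²/4 = 706.86 mm². φR_n = 0.75 × 372 × 706.86 × 6 × 1 = 1183.3 kN.
Bearing (14 mm plate, F_u = 450 MPa): end bolts L_c = 44 − 33/2 = 27.5, R_n = min(1.2×27.5×14×450, 2.4×30×14×450) = 207.9 kN/bolt; interior L_c = 118 − 33 = 85, R_n = 453.6 kN/bolt. φR_n = 0.75 × (2×207.9 + 4×453.6) = 1672.7 kN.
Tension rupture (net): A_n = (252 − 2×35)×14 = 2548 mm² (U = 1.0, A_e = A_n). φR_n = 0.75 × 450 × 2548 = 860.0 kN.
Governing: min(1183.3, 1672.7, 860.0) = 860.0 kN → net-section rupture.

860.0 kN (net-section rupture governs)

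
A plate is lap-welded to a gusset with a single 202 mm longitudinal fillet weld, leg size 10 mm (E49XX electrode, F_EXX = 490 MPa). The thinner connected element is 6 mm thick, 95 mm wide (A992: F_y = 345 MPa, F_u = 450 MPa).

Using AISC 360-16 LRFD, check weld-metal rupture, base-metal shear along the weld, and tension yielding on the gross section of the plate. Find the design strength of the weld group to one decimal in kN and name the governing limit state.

Weld metal: throat = 0.707×10 = 7.07 mm, L = 202 mm. φR_n = 0.75 × 0.6 × 490 × 7.07 × 202 = 314.9 kN.
Base metal shear (6 mm plate): yield φR_n = 1.0×0.6×345×6×202 = 250.9 kN; rupture φR_n = 0.75×0.6×450×6×202 = 245.4 kN; take 245.4 kN (rupture).
Tension yield (gross): A_g = 95×6 = 570 mm². φR_n = 0.90 × 345 × 570 = 177.0 kN.
Governing: min(314.9, 245.4, 177.0) = 177.0 kN → gross-section yield.

177.0 kN (gross-section yield governs)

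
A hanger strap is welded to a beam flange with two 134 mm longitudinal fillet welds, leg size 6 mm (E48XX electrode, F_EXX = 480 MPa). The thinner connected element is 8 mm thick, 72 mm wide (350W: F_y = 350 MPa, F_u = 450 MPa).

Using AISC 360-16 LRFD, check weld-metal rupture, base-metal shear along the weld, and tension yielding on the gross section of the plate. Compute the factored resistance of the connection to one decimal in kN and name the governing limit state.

Weld metal: throat = 0.707×6 = 4.242 mm, L = 2×134 = 268 mm. φR_n = 0.75 × 0.6 × 480 × 4.242 × 268 = 245.6 kN.
Base metal shear (8 mm plate): yield φR_n = 1.0×0.6×350×8×268 = 450.2 kN; rupture φR_n = 0.75×0.6×450×8×268 = 434.2 kN; take 434.2 kN (rupture).
Tension yield (gross): A_g = 72×8 = 576 mm². φR_n = 0.90 × 350 × 576 = 181.4 kN.
Governing: min(245.6, 434.2, 181.4) = 181.4 kN → gross-section yield.

181.4 kN (gross-section yield governs)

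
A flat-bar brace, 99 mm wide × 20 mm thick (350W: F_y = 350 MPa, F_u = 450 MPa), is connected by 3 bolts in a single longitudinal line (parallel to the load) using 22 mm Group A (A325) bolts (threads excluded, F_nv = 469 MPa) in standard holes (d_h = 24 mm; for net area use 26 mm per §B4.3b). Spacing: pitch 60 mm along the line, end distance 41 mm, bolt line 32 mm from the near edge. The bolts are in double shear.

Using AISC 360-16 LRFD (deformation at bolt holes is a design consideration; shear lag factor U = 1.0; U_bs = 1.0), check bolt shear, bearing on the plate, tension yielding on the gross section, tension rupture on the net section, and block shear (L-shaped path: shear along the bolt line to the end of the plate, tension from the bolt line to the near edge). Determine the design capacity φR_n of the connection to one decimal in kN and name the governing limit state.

Bolt shear: A_b = π(22)²/4 = 380.13 mm². φR_n = 0.75 × 469 × 380.13 × 3 × 2 = 802.3 kN.
Bearing (20 mm plate, F_u = 450 MPa): end bolts L_c = 41 − 24/2 = 29, R_n = min(1.2×29×20×450, 2.4×22×20×450) = 313.2 kN/bolt; interior L_c = 60 − 24 = 36, R_n = 388.8 kN/bolt. φR_n = 0.75 × (1×313.2 + 2×388.8) = 818.1 kN.
Tension yield (gross): A_g = 99×20 = 1980 mm². φR_n = 0.90 × 350 × 1980 = 623.7 kN.
Tension rupture (net): A_n = (99 − 1×26)×20 = 1460 mm² (U = 1.0, A_e = A_n). φR_n = 0.75 × 450 × 1460 = 492.8 kN.
Block shear: shear path 1×[41+2×60] = 1×161 mm, A_gv = 3220, A_nv = 1×(161 − 2.5×26)×20 = 1920 mm²; tension to near edge: (32 − 0.5×26)×20 = 380 mm². R_n = min(0.6×450×1920, 0.6×350×3220) + 1.0×450×380 = min(518.4, 676.2) + 171 = 689.4 kN. φR_n = 0.75 × 689.4 = 517.1 kN.
Governing: min(802.3, 818.1, 623.7, 492.8, 517.1) = 492.8 kN → net-section rupture.

492.8 kN (net-section rupture governs)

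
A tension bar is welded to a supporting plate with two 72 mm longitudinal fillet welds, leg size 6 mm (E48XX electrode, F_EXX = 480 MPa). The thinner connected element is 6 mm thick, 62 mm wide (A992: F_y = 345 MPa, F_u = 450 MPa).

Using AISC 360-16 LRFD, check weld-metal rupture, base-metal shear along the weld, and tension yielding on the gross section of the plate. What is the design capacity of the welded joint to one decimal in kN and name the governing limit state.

Weld metal: throat = 0.707×6 = 4.242 mm, L = 2×72 = 144 mm. φR_n = 0.75 × 0.6 × 480 × 4.242 × 144 = 131.9 kN.
Base metal shear (6 mm plate): yield φR_n = 1.0×0.6×345×6×144 = 178.8 kN; rupture φR_n = 0.75×0.6×450×6×144 = 175.0 kN; take 175.0 kN (rupture).
Tension yield (gross): A_g = 62×6 = 372 mm². φR_n = 0.90 × 345 × 372 = 115.5 kN.
Governing: min(131.9, 175.0, 115.5) = 115.5 kN → gross-section yield.

115.5 kN (gross-section yield governs)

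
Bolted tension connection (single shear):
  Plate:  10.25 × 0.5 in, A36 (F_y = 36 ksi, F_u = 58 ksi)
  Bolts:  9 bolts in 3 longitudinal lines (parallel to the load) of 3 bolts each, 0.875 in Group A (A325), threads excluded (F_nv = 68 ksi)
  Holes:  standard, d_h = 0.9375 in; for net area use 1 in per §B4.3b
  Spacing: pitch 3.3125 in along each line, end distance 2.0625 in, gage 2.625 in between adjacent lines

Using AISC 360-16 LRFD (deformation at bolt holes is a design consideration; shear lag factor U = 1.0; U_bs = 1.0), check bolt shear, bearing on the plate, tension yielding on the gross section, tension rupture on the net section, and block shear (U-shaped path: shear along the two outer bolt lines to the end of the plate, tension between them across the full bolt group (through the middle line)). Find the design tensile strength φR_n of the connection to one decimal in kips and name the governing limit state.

157.7 kips (net-section rupture governs)

Bolt shear: A_b = π(0.875)²/4 = 0.60132 in². φR_n = 0.75 × 68 × 0.60132 × 9 × 1 = 276.0 kips.
Bearing (0.5 in plate, F_u = 58 ksi): end bolts L_c = 2.0625 − 0.9375/2 = 1.59375, R_n = min(1.2×1.59375×0.5×58, 2.4×0.875×0.5×58) = 55.463 kips/bolt; interior L_c = 3.3125 − 0.9375 = 2.375, R_n = 60.9 kips/bolt. φR_n = 0.75 × (3×55.463 + 6×60.9) = 398.8 kips.
Tension yield (gross): A_g = 10.25×0.5 = 5.125 in². φR_n = 0.90 × 36 × 5.125 = 166.1 kips.
Tension rupture (net): A_n = (10.25 − 3×1)×0.5 = 3.625 in² (U = 1.0, A_e = A_n). φR_n = 0.75 × 58 × 3.625 = 157.7 kips.
Block shear: shear path 2×[2.0625+2×3.3125] = 2×8.6875 in, A_gv = 8.6875, A_nv = 2×(8.6875 − 2.5×1)×0.5 = 6.1875 in²; tension across gage: (5.25 − 2×1)×0.5 = 1.625 in². R_n = min(0.6×58×6.1875, 0.6×36×8.6875) + 1.0×58×1.625 = min(215.33, 187.65) + 94.25 = 281.9 kips. φR_n = 0.75 × 281.9 = 211.4 kips.
Governing: min(276.0, 398.8, 166.1, 157.7, 211.4) = 157.7 kips → net-section rupture.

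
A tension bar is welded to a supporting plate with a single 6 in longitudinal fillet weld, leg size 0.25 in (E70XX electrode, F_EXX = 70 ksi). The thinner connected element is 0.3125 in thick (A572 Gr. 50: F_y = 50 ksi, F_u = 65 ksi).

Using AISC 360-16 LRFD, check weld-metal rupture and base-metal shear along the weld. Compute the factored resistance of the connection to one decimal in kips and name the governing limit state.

Weld metal: throat = 0.707×0.25 = 0.17675 in, L = 6 in. φR_n = 0.75 × 0.6 × 70 × 0.17675 × 6 = 33.4 kips.
Base metal shear (0.3125 in plate): yield φR_n = 1.0×0.6×50×0.3125×6 = 56.3 kips; rupture φR_n = 0.75×0.6×65×0.3125×6 = 54.8 kips; take 54.8 kips (rupture).
Governing: min(33.4, 54.8) = 33.4 kips → weld metal.

33.4 kips (weld metal governs)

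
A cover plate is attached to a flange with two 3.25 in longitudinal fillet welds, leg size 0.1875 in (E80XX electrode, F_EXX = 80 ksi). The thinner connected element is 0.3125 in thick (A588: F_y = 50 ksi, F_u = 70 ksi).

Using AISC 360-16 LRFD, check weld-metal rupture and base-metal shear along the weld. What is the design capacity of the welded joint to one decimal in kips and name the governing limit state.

Weld metal: throat = 0.707×0.1875 = 0.13256 in, L = 2×3.25 = 6.5 in. φR_n = 0.75 × 0.6 × 80 × 0.13256 × 6.5 = 31.0 kips.
Base metal shear (0.3125 in plate): yield φR_n = 1.0×0.6×50×0.3125×6.5 = 60.9 kips; rupture φR_n = 0.75×0.6×70×0.3125×6.5 = 64.0 kips; take 60.9 kips (yield).
Governing: min(31.0, 60.9) = 31.0 kips → weld metal.

31.0 kips (weld metal governs)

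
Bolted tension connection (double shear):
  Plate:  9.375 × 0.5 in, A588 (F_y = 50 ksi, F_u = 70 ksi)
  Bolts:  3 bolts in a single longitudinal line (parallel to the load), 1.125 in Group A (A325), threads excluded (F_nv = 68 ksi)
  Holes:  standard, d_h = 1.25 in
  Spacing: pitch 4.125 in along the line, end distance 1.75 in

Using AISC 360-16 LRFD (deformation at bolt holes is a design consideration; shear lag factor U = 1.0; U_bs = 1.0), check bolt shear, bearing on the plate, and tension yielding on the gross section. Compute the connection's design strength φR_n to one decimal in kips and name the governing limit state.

Bolt shear: A_b = π(1.125)²/4 = 0.99402 in². φR_n = 0.75 × 68 × 0.99402 × 3 × 2 = 304.2 kips.
Bearing (0.5 in plate, F_u = 70 ksi): end bolts L_c = 1.75 − 1.25/2 = 1.125, R_n = min(1.2×1.125×0.5×70, 2.4×1.125×0.5×70) = 47.25 kips/bolt; interior L_c = 4.125 − 1.25 = 2.875, R_n = 94.5 kips/bolt. φR_n = 0.75 × (1×47.25 + 2×94.5) = 177.2 kips.
Tension yield (gross): A_g = 9.375×0.5 = 4.6875 in². φR_n = 0.90 × 50 × 4.6875 = 210.9 kips.
Governing: min(304.2, 177.2, 210.9) = 177.2 kips → bearing.

177.2 kips (bearing governs)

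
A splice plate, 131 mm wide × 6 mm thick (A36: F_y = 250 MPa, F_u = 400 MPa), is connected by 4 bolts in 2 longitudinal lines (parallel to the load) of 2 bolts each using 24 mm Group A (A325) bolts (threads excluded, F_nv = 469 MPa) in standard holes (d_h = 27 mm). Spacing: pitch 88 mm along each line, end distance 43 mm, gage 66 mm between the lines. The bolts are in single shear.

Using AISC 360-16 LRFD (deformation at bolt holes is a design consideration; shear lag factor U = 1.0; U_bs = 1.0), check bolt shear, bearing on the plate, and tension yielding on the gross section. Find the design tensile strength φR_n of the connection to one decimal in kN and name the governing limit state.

Bolt shear: A_b = π(24)²/4 = 452.39 mm². φR_n = 0.75 × 469 × 452.39 × 4 × 1 = 636.5 kN.
Bearing (6 mm plate, F_u = 400 MPa): end bolts L_c = 43 − 27/2 = 29.5, R_n = min(1.2×29.5×6×400, 2.4×24×6×400) = 84.96 kN/bolt; interior L_c = 88 − 27 = 61, R_n = 138.24 kN/bolt. φR_n = 0.75 × (2×84.96 + 2×138.24) = 334.8 kN.
Tension yield (gross): A_g = 131×6 = 786 mm². φR_n = 0.90 × 250 × 786 = 176.9 kN.
Governing: min(636.5, 334.8, 176.9) = 176.9 kN → gross-section yield.

176.9 kN (gross-section yield governs)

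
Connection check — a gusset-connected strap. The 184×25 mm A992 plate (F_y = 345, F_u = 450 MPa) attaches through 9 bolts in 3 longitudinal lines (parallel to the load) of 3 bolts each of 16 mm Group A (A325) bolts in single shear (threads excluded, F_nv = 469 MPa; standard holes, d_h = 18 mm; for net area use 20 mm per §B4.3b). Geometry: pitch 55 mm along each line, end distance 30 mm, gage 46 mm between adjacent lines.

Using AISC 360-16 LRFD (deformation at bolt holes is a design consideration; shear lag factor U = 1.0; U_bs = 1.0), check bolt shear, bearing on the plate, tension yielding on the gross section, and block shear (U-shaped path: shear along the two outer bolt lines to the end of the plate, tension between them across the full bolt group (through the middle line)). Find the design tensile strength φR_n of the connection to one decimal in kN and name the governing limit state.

636.5 kN (bolt shear governs)

Bolt shear: A_b = π(16)²/4 = 201.06 mm². φR_n = 0.75 × 469 × 201.06 × 9 × 1 = 636.5 kN.
Bearing (25 mm plate, F_u = 450 MPa): end bolts L_c = 30 − 18/2 = 21, R_n = min(1.2×21×25×450, 2.4×16×25×450) = 283.5 kN/bolt; interior L_c = 55 − 18 = 37, R_n = 432 kN/bolt. φR_n = 0.75 × (3×283.5 + 6×432) = 2581.9 kN.
Tension yield (gross): A_g = 184×25 = 4600 mm². φR_n = 0.90 × 345 × 4600 = 1428.3 kN.
Block shear: shear path 2×[30+2×55] = 2×140 mm, A_gv = 7000, A_nv = 2×(140 − 2.5×20)×25 = 4500 mm²; tension across gage: (92 − 2×20)×25 = 1300 mm². R_n = min(0.6×450×4500, 0.6×345×7000) + 1.0×450×1300 = min(1215, 1449) + 585 = 1800 kN. φR_n = 0.75 × 1800 = 1350.0 kN.
Governing: min(636.5, 2581.9, 1428.3, 1350.0) = 636.5 kN → bolt shear.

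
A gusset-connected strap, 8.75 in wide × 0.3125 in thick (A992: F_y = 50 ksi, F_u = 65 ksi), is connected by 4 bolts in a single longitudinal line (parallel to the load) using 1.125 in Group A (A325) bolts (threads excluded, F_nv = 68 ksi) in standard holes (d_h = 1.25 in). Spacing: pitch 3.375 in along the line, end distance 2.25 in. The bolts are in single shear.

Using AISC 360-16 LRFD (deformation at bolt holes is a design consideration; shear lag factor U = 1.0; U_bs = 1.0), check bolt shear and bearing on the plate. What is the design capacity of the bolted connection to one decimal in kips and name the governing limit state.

Bolt shear: A_b = π(1.125)²/4 = 0.99402 in². φR_n = 0.75 × 68 × 0.99402 × 4 × 1 = 202.8 kips.
Bearing (0.3125 in plate, F_u = 65 ksi): end bolts L_c = 2.25 − 1.25/2 = 1.625, R_n = min(1.2×1.625×0.3125×65, 2.4×1.125×0.3125×65) = 39.609 kips/bolt; interior L_c = 3.375 − 1.25 = 2.125, R_n = 51.797 kips/bolt. φR_n = 0.75 × (1×39.609 + 3×51.797) = 146.3 kips.
Governing: min(202.8, 146.3) = 146.3 kips → bearing.

146.3 kips (bearing governs)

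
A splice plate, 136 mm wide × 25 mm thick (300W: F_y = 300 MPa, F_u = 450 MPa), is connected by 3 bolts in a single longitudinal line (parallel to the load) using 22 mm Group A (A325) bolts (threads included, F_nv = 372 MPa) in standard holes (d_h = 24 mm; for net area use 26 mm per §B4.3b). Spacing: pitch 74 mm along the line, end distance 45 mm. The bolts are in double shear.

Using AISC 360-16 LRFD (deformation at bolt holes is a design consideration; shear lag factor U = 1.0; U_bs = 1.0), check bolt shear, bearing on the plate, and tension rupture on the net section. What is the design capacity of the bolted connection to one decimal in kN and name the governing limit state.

Bolt shear: A_b = π(22)²/4 = 380.13 mm². φR_n = 0.75 × 372 × 380.13 × 3 × 2 = 636.3 kN.
Bearing (25 mm plate, F_u = 450 MPa): end bolts L_c = 45 − 24/2 = 33, R_n = min(1.2×33×25×450, 2.4×22×25×450) = 445.5 kN/bolt; interior L_c = 74 − 24 = 50, R_n = 594 kN/bolt. φR_n = 0.75 × (1×445.5 + 2×594) = 1225.1 kN.
Tension rupture (net): A_n = (136 − 1×26)×25 = 2750 mm² (U = 1.0, A_e = A_n). φR_n = 0.75 × 450 × 2750 = 928.1 kN.
Governing: min(636.3, 1225.1, 928.1) = 636.3 kN → bolt shear.

636.3 kN (bolt shear governs)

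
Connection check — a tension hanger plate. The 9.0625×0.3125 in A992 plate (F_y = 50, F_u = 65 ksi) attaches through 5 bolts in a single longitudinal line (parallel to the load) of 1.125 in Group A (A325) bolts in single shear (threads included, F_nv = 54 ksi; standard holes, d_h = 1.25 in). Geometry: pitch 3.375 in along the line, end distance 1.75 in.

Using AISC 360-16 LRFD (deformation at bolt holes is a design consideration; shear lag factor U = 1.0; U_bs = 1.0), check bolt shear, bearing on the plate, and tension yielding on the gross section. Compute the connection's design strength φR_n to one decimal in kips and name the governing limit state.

127.4 kips (gross-section yield governs)

Bolt shear: A_b = π(1.125)²/4 = 0.99402 in². φR_n = 0.75 × 54 × 0.99402 × 5 × 1 = 201.3 kips.
Bearing (0.3125 in plate, F_u = 65 ksi): end bolts L_c = 1.75 − 1.25/2 = 1.125, R_n = min(1.2×1.125×0.3125×65, 2.4×1.125×0.3125×65) = 27.422 kips/bolt; interior L_c = 3.375 − 1.25 = 2.125, R_n = 51.797 kips/bolt. φR_n = 0.75 × (1×27.422 + 4×51.797) = 176.0 kips.
Tension yield (gross): A_g = 9.0625×0.3125 = 2.832 in². φR_n = 0.90 × 50 × 2.832 = 127.4 kips.
Governing: min(201.3, 176.0, 127.4) = 127.4 kips → gross-section yield.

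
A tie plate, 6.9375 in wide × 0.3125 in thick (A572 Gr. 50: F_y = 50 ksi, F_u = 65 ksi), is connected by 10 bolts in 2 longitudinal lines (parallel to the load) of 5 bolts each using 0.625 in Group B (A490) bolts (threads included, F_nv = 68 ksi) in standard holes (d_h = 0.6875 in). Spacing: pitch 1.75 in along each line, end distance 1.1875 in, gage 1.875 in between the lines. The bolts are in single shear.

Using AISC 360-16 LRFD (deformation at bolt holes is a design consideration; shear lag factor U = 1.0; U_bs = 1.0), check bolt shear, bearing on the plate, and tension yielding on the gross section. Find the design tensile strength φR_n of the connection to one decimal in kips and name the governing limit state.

97.6 kips (gross-section yield governs)

Bolt shear: A_b = π(0.625)²/4 = 0.3068 in². φR_n = 0.75 × 68 × 0.3068 × 10 × 1 = 156.5 kips.
Bearing (0.3125 in plate, F_u = 65 ksi): end bolts L_c = 1.1875 − 0.6875/2 = 0.84375, R_n = min(1.2×0.84375×0.3125×65, 2.4×0.625×0.3125×65) = 20.566 kips/bolt; interior L_c = 1.75 − 0.6875 = 1.0625, R_n = 25.898 kips/bolt. φR_n = 0.75 × (2×20.566 + 8×25.898) = 186.2 kips.
Tension yield (gross): A_g = 6.9375×0.3125 = 2.168 in². φR_n = 0.90 × 50 × 2.168 = 97.6 kips.
Governing: min(156.5, 186.2, 97.6) = 97.6 kips → gross-section yield.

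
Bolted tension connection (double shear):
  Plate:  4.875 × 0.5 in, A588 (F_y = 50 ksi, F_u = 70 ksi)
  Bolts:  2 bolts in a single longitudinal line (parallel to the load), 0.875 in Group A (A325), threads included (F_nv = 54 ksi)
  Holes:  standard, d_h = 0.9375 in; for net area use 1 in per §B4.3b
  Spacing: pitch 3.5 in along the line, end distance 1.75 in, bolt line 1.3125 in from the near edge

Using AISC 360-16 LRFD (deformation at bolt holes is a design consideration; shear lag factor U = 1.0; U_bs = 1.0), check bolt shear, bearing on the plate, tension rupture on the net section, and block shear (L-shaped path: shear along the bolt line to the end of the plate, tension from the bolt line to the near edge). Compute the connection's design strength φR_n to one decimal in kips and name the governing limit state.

80.4 kips (block shear governs)

Bolt shear: A_b = π(0.875)²/4 = 0.60132 in². φR_n = 0.75 × 54 × 0.60132 × 2 × 2 = 97.4 kips.
Bearing (0.5 in plate, F_u = 70 ksi): end bolts L_c = 1.75 − 0.9375/2 = 1.28125, R_n = min(1.2×1.28125×0.5×70, 2.4×0.875×0.5×70) = 53.813 kips/bolt; interior L_c = 3.5 − 0.9375 = 2.5625, R_n = 73.5 kips/bolt. φR_n = 0.75 × (1×53.813 + 1×73.5) = 95.5 kips.
Tension rupture (net): A_n = (4.875 − 1×1)×0.5 = 1.9375 in² (U = 1.0, A_e = A_n). φR_n = 0.75 × 70 × 1.9375 = 101.7 kips.
Block shear: shear path 1×[1.75+1×3.5] = 1×5.25 in, A_gv = 2.625, A_nv = 1×(5.25 − 1.5×1)×0.5 = 1.875 in²; tension to near edge: (1.3125 − 0.5×1)×0.5 = 0.40625 in². R_n = min(0.6×70×1.875, 0.6×50×2.625) + 1.0×70×0.40625 = min(78.75, 78.75) + 28.438 = 107.19 kips. φR_n = 0.75 × 107.19 = 80.4 kips.
Governing: min(97.4, 95.5, 101.7, 80.4) = 80.4 kips → block shear.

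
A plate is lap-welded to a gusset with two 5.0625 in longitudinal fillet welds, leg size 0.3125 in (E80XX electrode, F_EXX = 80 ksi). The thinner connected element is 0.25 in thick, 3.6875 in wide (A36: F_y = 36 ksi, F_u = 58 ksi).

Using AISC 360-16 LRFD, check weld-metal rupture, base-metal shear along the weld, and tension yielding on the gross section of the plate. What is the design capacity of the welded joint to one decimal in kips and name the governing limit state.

Weld metal: throat = 0.707×0.3125 = 0.22094 in, L = 2×5.0625 = 10.125 in. φR_n = 0.75 × 0.6 × 80 × 0.22094 × 10.125 = 80.5 kips.
Base metal shear (0.25 in plate): yield φR_n = 1.0×0.6×36×0.25×10.125 = 54.7 kips; rupture φR_n = 0.75×0.6×58×0.25×10.125 = 66.1 kips; take 54.7 kips (yield).
Tension yield (gross): A_g = 3.6875×0.25 = 0.92188 in². φR_n = 0.90 × 36 × 0.92188 = 29.9 kips.
Governing: min(80.5, 54.7, 29.9) = 29.9 kips → gross-section yield.

29.9 kips (gross-section yield governs)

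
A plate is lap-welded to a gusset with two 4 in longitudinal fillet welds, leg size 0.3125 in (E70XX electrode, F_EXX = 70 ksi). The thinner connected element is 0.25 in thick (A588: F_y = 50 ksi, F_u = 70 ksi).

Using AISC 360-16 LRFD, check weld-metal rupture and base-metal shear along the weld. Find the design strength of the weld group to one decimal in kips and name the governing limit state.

55.7 kips (weld metal governs)

Weld metal: throat = 0.707×0.3125 = 0.22094 in, L = 2×4 = 8 in. φR_n = 0.75 × 0.6 × 70 × 0.22094 × 8 = 55.7 kips.
Base metal shear (0.25 in plate): yield φR_n = 1.0×0.6×50×0.25×8 = 60.0 kips; rupture φR_n = 0.75×0.6×70×0.25×8 = 63.0 kips; take 60.0 kips (yield).
Governing: min(55.7, 60.0) = 55.7 kips → weld metal.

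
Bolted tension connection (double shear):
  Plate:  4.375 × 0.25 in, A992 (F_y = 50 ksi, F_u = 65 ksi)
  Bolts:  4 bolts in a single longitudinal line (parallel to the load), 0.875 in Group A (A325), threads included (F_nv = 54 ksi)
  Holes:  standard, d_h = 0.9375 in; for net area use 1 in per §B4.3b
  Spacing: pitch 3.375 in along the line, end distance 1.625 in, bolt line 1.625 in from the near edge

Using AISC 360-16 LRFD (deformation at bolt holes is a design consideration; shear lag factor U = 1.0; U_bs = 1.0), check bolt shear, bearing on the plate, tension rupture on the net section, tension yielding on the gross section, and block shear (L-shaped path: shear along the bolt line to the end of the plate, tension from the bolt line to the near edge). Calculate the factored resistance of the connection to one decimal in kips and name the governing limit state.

41.1 kips (net-section rupture governs)

Bolt shear: A_b = π(0.875)²/4 = 0.60132 in². φR_n = 0.75 × 54 × 0.60132 × 4 × 2 = 194.8 kips.
Bearing (0.25 in plate, F_u = 65 ksi): end bolts L_c = 1.625 − 0.9375/2 = 1.15625, R_n = min(1.2×1.15625×0.25×65, 2.4×0.875×0.25×65) = 22.547 kips/bolt; interior L_c = 3.375 − 0.9375 = 2.4375, R_n = 34.125 kips/bolt. φR_n = 0.75 × (1×22.547 + 3×34.125) = 93.7 kips.
Tension rupture (net): A_n = (4.375 − 1×1)×0.25 = 0.84375 in² (U = 1.0, A_e = A_n). φR_n = 0.75 × 65 × 0.84375 = 41.1 kips.
Tension yield (gross): A_g = 4.375×0.25 = 1.0938 in². φR_n = 0.90 × 50 × 1.0938 = 49.2 kips.
Block shear: shear path 1×[1.625+3×3.375] = 1×11.75 in, A_gv = 2.9375, A_nv = 1×(11.75 − 3.5×1)×0.25 = 2.0625 in²; tension to near edge: (1.625 − 0.5×1)×0.25 = 0.28125 in². R_n = min(0.6×65×2.0625, 0.6×50×2.9375) + 1.0×65×0.28125 = min(80.438, 88.125) + 18.281 = 98.719 kips. φR_n = 0.75 × 98.719 = 74.0 kips.
Governing: min(194.8, 93.7, 41.1, 49.2, 74.0) = 41.1 kips → net-section rupture.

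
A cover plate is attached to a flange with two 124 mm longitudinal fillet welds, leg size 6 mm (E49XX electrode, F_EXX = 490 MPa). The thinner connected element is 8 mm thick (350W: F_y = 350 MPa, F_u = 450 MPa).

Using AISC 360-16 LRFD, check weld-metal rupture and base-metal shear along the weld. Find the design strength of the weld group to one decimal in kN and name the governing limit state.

232.0 kN (weld metal governs)

Weld metal: throat = 0.707×6 = 4.242 mm, L = 2×124 = 248 mm. φR_n = 0.75 × 0.6 × 490 × 4.242 × 248 = 232.0 kN.
Base metal shear (8 mm plate): yield φR_n = 1.0×0.6×350×8×248 = 416.6 kN; rupture φR_n = 0.75×0.6×450×8×248 = 401.8 kN; take 401.8 kN (rupture).
Governing: min(232.0, 401.8) = 232.0 kN → weld metal.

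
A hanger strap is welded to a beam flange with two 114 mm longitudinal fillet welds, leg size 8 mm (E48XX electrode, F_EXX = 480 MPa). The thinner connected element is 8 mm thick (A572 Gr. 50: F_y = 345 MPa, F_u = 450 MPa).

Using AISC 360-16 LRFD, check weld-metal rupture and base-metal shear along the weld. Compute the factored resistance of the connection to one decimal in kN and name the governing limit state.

Weld metal: throat = 0.707×8 = 5.656 mm, L = 2×114 = 228 mm. φR_n = 0.75 × 0.6 × 480 × 5.656 × 228 = 278.5 kN.
Base metal shear (8 mm plate): yield φR_n = 1.0×0.6×345×8×228 = 377.6 kN; rupture φR_n = 0.75×0.6×450×8×228 = 369.4 kN; take 369.4 kN (rupture).
Governing: min(278.5, 369.4) = 278.5 kN → weld metal.

278.5 kN (weld metal governs)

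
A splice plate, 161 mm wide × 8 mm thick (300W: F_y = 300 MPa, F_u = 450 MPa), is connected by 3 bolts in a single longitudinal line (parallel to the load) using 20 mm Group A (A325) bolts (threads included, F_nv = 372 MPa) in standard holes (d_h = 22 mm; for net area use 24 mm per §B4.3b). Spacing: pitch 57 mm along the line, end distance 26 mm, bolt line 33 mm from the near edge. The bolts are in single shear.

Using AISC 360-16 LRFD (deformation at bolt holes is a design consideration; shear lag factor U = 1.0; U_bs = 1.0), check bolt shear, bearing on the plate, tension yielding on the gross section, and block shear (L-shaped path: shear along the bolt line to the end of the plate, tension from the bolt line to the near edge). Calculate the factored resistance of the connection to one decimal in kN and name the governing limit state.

186.3 kN (block shear governs)

Bolt shear: A_b = π(20)²/4 = 314.16 mm². φR_n = 0.75 × 372 × 314.16 × 3 × 1 = 263.0 kN.
Bearing (8 mm plate, F_u = 450 MPa): end bolts L_c = 26 − 22/2 = 15, R_n = min(1.2×15×8×450, 2.4×20×8×450) = 64.8 kN/bolt; interior L_c = 57 − 22 = 35, R_n = 151.2 kN/bolt. φR_n = 0.75 × (1×64.8 + 2×151.2) = 275.4 kN.
Tension yield (gross): A_g = 161×8 = 1288 mm². φR_n = 0.90 × 300 × 1288 = 347.8 kN.
Block shear: shear path 1×[26+2×57] = 1×140 mm, A_gv = 1120, A_nv = 1×(140 − 2.5×24)×8 = 640 mm²; tension to near edge: (33 − 0.5×24)×8 = 168 mm². R_n = min(0.6×450×640, 0.6×300×1120) + 1.0×450×168 = min(172.8, 201.6) + 75.6 = 248.4 kN. φR_n = 0.75 × 248.4 = 186.3 kN.
Governing: min(263.0, 275.4, 347.8, 186.3) = 186.3 kN → block shear.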